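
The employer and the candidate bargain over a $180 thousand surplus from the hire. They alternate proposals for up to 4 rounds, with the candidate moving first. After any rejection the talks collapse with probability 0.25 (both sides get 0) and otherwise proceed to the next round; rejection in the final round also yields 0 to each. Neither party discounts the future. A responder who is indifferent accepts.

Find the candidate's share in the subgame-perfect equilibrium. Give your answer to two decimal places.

Round 4 (the employer proposes): rejection yields 0 for the candidate; the employer offers 0 and keeps 180.
Round 3 (the candidate proposes): rejecting gives the employer an expected 0.75 × 180 = 135; the candidate offers that and keeps 45.
Round 2 (the employer proposes): rejecting gives the candidate an expected 0.75 × 45 = 33.75, so the employer offers 33.75, keeping 146.25.
Round 1 (the candidate proposes): rejecting gives the employer an expected 0.75 × 146.25 = 109.6875. The candidate offers 109.6875 and keeps 180 − 109.6875 = 70.3125.

70.31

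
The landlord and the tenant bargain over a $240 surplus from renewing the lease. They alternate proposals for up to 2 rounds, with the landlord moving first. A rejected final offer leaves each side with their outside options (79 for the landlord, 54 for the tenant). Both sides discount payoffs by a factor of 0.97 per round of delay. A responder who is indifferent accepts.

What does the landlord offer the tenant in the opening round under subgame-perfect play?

By backward induction:
Round 2 (the tenant proposes): the landlord gets 79 if talks fail, so the tenant offers 79 and keeps 161.
Round 1 (the landlord proposes): the tenant can get 161 next round, worth 0.97 × 161 = 156.17 now; the landlord offers that and keeps 83.83.

156.17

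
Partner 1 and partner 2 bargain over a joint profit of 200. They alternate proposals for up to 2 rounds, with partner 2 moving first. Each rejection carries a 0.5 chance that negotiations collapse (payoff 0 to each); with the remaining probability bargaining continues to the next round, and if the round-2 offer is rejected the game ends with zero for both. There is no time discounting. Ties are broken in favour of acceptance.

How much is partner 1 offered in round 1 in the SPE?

100

By backward induction:
Round 2 (partner 1 proposes): rejection yields 0 for partner 2; partner 1 offers 0 and keeps 200.
Round 1 (partner 2 proposes): rejecting gives partner 1 an expected 0.5 × 200 = 100, so partner 2 offers 100, keeping 100.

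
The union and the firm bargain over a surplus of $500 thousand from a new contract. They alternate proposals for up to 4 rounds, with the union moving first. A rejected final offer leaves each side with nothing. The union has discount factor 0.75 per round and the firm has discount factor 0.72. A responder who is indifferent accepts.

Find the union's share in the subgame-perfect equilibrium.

215.6

Work backward from the last round.
Round 4 (the firm proposes): rejection yields 0 for the union; the firm offers 0 and keeps 500.
Round 3 (the union proposes): the firm can get 500 next round, worth 0.72 × 500 = 360 now, so the union offers 360, keeping 140.
Round 2 (the firm proposes): the union can get 140 next round, worth 0.75 × 140 = 105 now. The firm offers 105 and keeps 500 − 105 = 395.
Round 1 (the union proposes): the firm can get 395 next round, worth 0.72 × 395 = 284.4 now. The union offers 284.4 and keeps 500 − 284.4 = 215.6.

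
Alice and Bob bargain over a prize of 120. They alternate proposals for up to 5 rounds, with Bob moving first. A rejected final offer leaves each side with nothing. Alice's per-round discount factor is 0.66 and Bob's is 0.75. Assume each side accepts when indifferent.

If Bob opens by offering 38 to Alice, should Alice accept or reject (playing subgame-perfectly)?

Round 5 (Bob proposes): rejection yields 0 for Alice; Bob offers 0 and keeps 120.
Round 4 (Alice proposes): Bob can get 120 next round, worth 0.75 × 120 = 90 now, so Alice offers 90, keeping 30.
Round 3 (Bob proposes): Alice can get 30 next round, worth 0.66 × 30 = 19.8 now. Bob offers 19.8 and keeps 120 − 19.8 = 100.2.
Round 2 (Alice proposes): Bob can get 100.2 next round, worth 0.75 × 100.2 = 75.15 now; Alice offers that and keeps 44.85.
So by rejecting in round 1, Alice gets 44.85 next round, worth 0.66 × 44.85 = 29.601 now.
Offer 38 ≥ 29.601, so Alice accepts.

Accept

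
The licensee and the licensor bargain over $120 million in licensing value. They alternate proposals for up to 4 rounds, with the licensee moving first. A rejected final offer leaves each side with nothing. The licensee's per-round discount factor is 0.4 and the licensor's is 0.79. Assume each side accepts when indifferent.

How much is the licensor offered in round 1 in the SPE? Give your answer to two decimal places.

Solve by backward induction from round 4.
Round 4 (the licensor proposes): rejection yields 0 for the licensee; the licensor offers 0 and keeps 120.
Round 3 (the licensee proposes): the licensor can get 120 next round, worth 0.79 × 120 = 94.8 now, so the licensee offers 94.8, keeping 25.2.
Round 2 (the licensor proposes): the licensee can get 25.2 next round, worth 0.4 × 25.2 = 10.08 now, so the licensor offers 10.08, keeping 109.92.
Round 1 (the licensee proposes): the licensor can get 109.92 next round, worth 0.79 × 109.92 = 86.8368 now. The licensee offers 86.8368 and keeps 120 − 86.8368 = 33.1632.

86.84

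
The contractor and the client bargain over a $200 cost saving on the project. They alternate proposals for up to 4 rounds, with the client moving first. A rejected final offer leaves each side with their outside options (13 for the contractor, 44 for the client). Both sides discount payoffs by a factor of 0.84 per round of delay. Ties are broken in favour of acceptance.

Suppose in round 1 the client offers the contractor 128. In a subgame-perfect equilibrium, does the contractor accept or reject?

Accept

Work out the contractor's continuation value if the offer is rejected.
Round 4 (the contractor proposes): the client gets 44 if talks fail, so the contractor offers 44 and keeps 156.
Round 3 (the client proposes): the contractor can get 156 next round, worth 0.84 × 156 = 131.04 now; the client offers that and keeps 68.96.
Round 2 (the contractor proposes): the client can get 68.96 next round, worth 0.84 × 68.96 = 57.9264 now. The contractor offers 57.9264 and keeps 200 − 57.9264 = 142.0736.
So by rejecting in round 1, the contractor gets 142.0736 next round, worth 0.84 × 142.0736 = 119.341824 now.
Offer 128 ≥ 119.341824, so the contractor accepts.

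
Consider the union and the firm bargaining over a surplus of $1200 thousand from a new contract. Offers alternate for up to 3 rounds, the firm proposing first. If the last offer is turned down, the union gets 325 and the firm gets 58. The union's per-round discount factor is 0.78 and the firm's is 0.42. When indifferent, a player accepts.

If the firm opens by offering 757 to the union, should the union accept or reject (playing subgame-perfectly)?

Accept

Work out the union's continuation value if the offer is rejected.
Round 3 (the firm proposes): the union gets 325 if talks fail, so the firm offers 325 and keeps 875.
Round 2 (the union proposes): the firm can get 875 next round, worth 0.42 × 875 = 367.5 now; the union offers that and keeps 832.5.
So by rejecting in round 1, the union gets 832.5 next round, worth 0.78 × 832.5 = 649.35 now.
Offer 757 ≥ 649.35, so the union accepts.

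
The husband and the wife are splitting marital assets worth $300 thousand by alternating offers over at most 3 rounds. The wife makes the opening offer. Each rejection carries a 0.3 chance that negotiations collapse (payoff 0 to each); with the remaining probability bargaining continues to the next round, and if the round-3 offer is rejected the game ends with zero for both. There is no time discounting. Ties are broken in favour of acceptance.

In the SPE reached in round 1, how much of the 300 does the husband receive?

63

Round 3 (the wife proposes): the husband will accept anything ≥ 0, so the wife offers 0 and keeps 300.
Round 2 (the husband proposes): rejecting gives the wife an expected 0.7 × 300 = 210. The husband offers 210 and keeps 300 − 210 = 90.
Round 1 (the wife proposes): rejecting gives the husband an expected 0.7 × 90 = 63; the wife offers that and keeps 237.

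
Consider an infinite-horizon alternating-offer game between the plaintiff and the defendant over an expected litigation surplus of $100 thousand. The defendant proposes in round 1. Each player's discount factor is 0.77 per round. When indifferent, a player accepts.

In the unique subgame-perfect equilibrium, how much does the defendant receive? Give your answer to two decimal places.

In a stationary SPE each proposer offers the other exactly their discounted continuation value.
If the defendant keeps x when proposing and the plaintiff keeps y when proposing, then x = 100 − 0.77y and y = 100 − 0.77x.
Solving: x = 100(1 − 0.77) / (1 − 0.77·0.77) = 23 / 0.4071 ≈ 56.4972.
The plaintiff gets 100 − 56.4972 ≈ 43.5028.

56.50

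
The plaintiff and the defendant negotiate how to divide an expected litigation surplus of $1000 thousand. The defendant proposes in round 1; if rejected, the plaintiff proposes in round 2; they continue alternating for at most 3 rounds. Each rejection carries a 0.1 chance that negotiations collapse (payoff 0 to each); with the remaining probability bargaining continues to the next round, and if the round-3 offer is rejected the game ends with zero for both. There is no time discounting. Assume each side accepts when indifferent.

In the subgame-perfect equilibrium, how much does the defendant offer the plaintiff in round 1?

90

By backward induction:
Round 3 (the defendant proposes): rejection yields 0 for the plaintiff; the defendant offers 0 and keeps 1000.
Round 2 (the plaintiff proposes): rejecting gives the defendant an expected 0.9 × 1000 = 900, so the plaintiff offers 900, keeping 100.
Round 1 (the defendant proposes): rejecting gives the plaintiff an expected 0.9 × 100 = 90; the defendant offers that and keeps 910.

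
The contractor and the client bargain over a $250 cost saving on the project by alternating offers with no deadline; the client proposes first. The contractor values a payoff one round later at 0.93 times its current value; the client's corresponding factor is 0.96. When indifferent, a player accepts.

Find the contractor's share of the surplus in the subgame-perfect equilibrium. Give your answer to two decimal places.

In a stationary SPE each proposer offers the other exactly their discounted continuation value.
If the client keeps x when proposing and the contractor keeps y when proposing, then x = 250 − 0.93y and y = 250 − 0.96x.
Solving: x = 250(1 − 0.93) / (1 − 0.96·0.93) = 17.5 / 0.1072 ≈ 163.2463.
The contractor gets 250 − 163.2463 ≈ 86.7537.

86.75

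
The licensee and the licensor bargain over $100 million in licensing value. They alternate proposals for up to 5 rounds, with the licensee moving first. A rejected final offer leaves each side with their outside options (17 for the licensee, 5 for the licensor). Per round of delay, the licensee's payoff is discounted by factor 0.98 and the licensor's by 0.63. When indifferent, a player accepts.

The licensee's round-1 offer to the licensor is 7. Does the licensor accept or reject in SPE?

Accept

Round 5 (the licensee proposes): the licensor gets 5 if talks fail, so the licensee offers 5 and keeps 95.
Round 4 (the licensor proposes): the licensee can get 95 next round, worth 0.98 × 95 = 93.1 now; the licensor offers that and keeps 6.9.
Round 3 (the licensee proposes): the licensor can get 6.9 next round, worth 0.63 × 6.9 = 4.347 now; the licensee offers that and keeps 95.653.
Round 2 (the licensor proposes): the licensee can get 95.653 next round, worth 0.98 × 95.653 = 93.73994 now. The licensor offers 93.73994 and keeps 100 − 93.73994 = 6.26006.
So by rejecting in round 1, the licensor gets 6.26006 next round, worth 0.63 × 6.26006 = 3.9438378 now.
Offer 7 ≥ 3.9438378, so the licensor accepts.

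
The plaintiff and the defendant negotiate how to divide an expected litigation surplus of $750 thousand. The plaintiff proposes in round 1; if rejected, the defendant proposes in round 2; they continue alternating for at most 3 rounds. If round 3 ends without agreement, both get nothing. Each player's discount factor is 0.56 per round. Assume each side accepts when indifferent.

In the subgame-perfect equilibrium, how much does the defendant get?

Round 3 (the plaintiff proposes): the defendant will accept anything ≥ 0, so the plaintiff offers 0 and keeps 750.
Round 2 (the defendant proposes): the plaintiff can get 750 next round, worth 0.56 × 750 = 420 now; the defendant offers that and keeps 330.
Round 1 (the plaintiff proposes): the defendant can get 330 next round, worth 0.56 × 330 = 184.8 now; the plaintiff offers that and keeps 565.2.

184.8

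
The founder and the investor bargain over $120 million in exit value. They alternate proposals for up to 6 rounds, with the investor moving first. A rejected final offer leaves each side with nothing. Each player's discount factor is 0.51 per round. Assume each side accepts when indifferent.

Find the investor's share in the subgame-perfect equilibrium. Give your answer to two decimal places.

78.07

Round 6 (the founder proposes): the investor will accept anything ≥ 0, so the founder offers 0 and keeps 120.
Round 5 (the investor proposes): the founder can get 120 next round, worth 0.51 × 120 = 61.2 now, so the investor offers 61.2, keeping 58.8.
Round 4 (the founder proposes): the investor can get 58.8 next round, worth 0.51 × 58.8 = 29.988 now. The founder offers 29.988 and keeps 120 − 29.988 = 90.012.
Round 3 (the investor proposes): the founder can get 90.012 next round, worth 0.51 × 90.012 = 45.90612 now. The investor offers 45.90612 and keeps 120 − 45.90612 = 74.09388.
Round 2 (the founder proposes): the investor can get 74.09388 next round, worth 0.51 × 74.09388 = 37.7878788 now, so the founder offers 37.7878788, keeping 82.2121212.
Round 1 (the investor proposes): the founder can get 82.2121212 next round, worth 0.51 × 82.2121212 = 41.928181812 now, so the investor offers 41.928181812, keeping 78.071818188.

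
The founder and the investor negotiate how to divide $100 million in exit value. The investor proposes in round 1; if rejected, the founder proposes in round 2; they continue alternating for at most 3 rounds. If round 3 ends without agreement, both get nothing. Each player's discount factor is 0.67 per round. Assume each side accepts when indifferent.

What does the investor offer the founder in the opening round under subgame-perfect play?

Work backward from the last round.
Round 3 (the investor proposes): the founder will accept anything ≥ 0, so the investor offers 0 and keeps 100.
Round 2 (the founder proposes): the investor can get 100 next round, worth 0.67 × 100 = 67 now. The founder offers 67 and keeps 100 − 67 = 33.
Round 1 (the investor proposes): the founder can get 33 next round, worth 0.67 × 33 = 22.11 now; the investor offers that and keeps 77.89.

22.11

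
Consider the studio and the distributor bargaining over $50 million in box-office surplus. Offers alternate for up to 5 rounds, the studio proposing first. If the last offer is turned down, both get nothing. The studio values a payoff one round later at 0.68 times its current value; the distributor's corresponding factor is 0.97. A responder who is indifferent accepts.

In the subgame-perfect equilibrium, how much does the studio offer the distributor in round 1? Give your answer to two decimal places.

25.76

Round 5 (the studio proposes): the distributor will accept anything ≥ 0, so the studio offers 0 and keeps 50.
Round 4 (the distributor proposes): the studio can get 50 next round, worth 0.68 × 50 = 34 now. The distributor offers 34 and keeps 50 − 34 = 16.
Round 3 (the studio proposes): the distributor can get 16 next round, worth 0.97 × 16 = 15.52 now. The studio offers 15.52 and keeps 50 − 15.52 = 34.48.
Round 2 (the distributor proposes): the studio can get 34.48 next round, worth 0.68 × 34.48 = 23.4464 now. The distributor offers 23.4464 and keeps 50 − 23.4464 = 26.5536.
Round 1 (the studio proposes): the distributor can get 26.5536 next round, worth 0.97 × 26.5536 = 25.756992 now, so the studio offers 25.756992, keeping 24.243008.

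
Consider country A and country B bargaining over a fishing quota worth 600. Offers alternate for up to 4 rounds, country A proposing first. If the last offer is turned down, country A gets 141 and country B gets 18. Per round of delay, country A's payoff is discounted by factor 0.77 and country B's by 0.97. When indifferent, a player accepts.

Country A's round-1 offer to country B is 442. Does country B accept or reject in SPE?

Reject

Round 4 (country B proposes): country A gets 141 if talks fail, so country B offers 141 and keeps 459.
Round 3 (country A proposes): country B can get 459 next round, worth 0.97 × 459 = 445.23 now. Country A offers 445.23 and keeps 600 − 445.23 = 154.77.
Round 2 (country B proposes): country A can get 154.77 next round, worth 0.77 × 154.77 = 119.1729 now. Country B offers 119.1729 and keeps 600 − 119.1729 = 480.8271.
So by rejecting in round 1, country B gets 480.8271 next round, worth 0.97 × 480.8271 = 466.402287 now.
Offer 442 < 466.402287, so country B rejects.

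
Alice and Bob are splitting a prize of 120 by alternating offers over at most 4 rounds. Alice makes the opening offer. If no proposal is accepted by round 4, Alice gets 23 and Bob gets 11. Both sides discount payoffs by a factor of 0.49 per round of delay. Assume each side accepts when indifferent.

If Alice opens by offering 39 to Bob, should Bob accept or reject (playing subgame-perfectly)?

Reject

Round 4 (Bob proposes): Alice gets 23 if talks fail, so Bob offers 23 and keeps 97.
Round 3 (Alice proposes): Bob can get 97 next round, worth 0.49 × 97 = 47.53 now, so Alice offers 47.53, keeping 72.47.
Round 2 (Bob proposes): Alice can get 72.47 next round, worth 0.49 × 72.47 = 35.5103 now; Bob offers that and keeps 84.4897.
So by rejecting in round 1, Bob gets 84.4897 next round, worth 0.49 × 84.4897 = 41.399953 now.
Offer 39 < 41.399953, so Bob rejects.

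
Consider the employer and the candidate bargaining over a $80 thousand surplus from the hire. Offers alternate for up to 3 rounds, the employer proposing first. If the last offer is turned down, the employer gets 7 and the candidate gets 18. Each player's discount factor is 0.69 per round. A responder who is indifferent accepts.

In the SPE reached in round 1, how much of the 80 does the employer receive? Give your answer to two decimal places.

54.32

Round 3 (the employer proposes): the candidate gets 18 if talks fail, so the employer offers 18 and keeps 62.
Round 2 (the candidate proposes): the employer can get 62 next round, worth 0.69 × 62 = 42.78 now; the candidate offers that and keeps 37.22.
Round 1 (the employer proposes): the candidate can get 37.22 next round, worth 0.69 × 37.22 = 25.6818 now; the employer offers that and keeps 54.3182.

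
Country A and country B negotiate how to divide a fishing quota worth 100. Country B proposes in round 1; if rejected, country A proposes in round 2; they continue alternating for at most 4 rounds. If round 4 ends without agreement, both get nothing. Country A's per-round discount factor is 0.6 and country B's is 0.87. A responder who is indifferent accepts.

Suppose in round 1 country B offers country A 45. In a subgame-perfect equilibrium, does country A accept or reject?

Accept

Round 4 (country A proposes): country B will accept anything ≥ 0, so country A offers 0 and keeps 100.
Round 3 (country B proposes): country A can get 100 next round, worth 0.6 × 100 = 60 now. Country B offers 60 and keeps 100 − 60 = 40.
Round 2 (country A proposes): country B can get 40 next round, worth 0.87 × 40 = 34.8 now. Country A offers 34.8 and keeps 100 − 34.8 = 65.2.
So by rejecting in round 1, country A gets 65.2 next round, worth 0.6 × 65.2 = 39.12 now.
Offer 45 ≥ 39.12, so country A accepts.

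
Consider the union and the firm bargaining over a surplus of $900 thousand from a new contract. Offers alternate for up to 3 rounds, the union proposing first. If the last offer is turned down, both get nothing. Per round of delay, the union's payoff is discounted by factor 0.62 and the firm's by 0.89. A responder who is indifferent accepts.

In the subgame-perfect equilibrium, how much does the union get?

Work backward from the last round.
Round 3 (the union proposes): the firm will accept anything ≥ 0, so the union offers 0 and keeps 900.
Round 2 (the firm proposes): the union can get 900 next round, worth 0.62 × 900 = 558 now, so the firm offers 558, keeping 342.
Round 1 (the union proposes): the firm can get 342 next round, worth 0.89 × 342 = 304.38 now. The union offers 304.38 and keeps 900 − 304.38 = 595.62.

595.62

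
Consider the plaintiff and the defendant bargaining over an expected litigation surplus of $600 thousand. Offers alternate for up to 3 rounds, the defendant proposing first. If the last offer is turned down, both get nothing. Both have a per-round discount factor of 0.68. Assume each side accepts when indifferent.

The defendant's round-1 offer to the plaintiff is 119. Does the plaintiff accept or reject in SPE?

Reject

Round 3 (the defendant proposes): the plaintiff will accept anything ≥ 0, so the defendant offers 0 and keeps 600.
Round 2 (the plaintiff proposes): the defendant can get 600 next round, worth 0.68 × 600 = 408 now, so the plaintiff offers 408, keeping 192.
So by rejecting in round 1, the plaintiff gets 192 next round, worth 0.68 × 192 = 130.56 now.
Offer 119 < 130.56, so the plaintiff rejects.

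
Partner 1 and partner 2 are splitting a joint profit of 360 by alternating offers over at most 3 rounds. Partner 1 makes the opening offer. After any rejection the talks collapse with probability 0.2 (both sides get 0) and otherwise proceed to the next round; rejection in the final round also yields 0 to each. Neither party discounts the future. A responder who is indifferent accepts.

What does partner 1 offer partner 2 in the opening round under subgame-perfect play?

By backward induction:
Round 3 (partner 1 proposes): rejection yields 0 for partner 2; partner 1 offers 0 and keeps 360.
Round 2 (partner 2 proposes): rejecting gives partner 1 an expected 0.8 × 360 = 288; partner 2 offers that and keeps 72.
Round 1 (partner 1 proposes): rejecting gives partner 2 an expected 0.8 × 72 = 57.6, so partner 1 offers 57.6, keeping 302.4.

57.6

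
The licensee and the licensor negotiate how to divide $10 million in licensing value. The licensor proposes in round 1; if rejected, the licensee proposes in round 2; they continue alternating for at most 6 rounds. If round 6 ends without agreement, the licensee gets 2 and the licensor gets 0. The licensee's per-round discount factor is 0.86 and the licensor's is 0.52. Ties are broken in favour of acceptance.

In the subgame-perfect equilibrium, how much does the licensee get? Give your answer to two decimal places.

7.69

Round 6 (the licensee proposes): rejection yields 0 for the licensor; the licensee offers 0 and keeps 10.
Round 5 (the licensor proposes): the licensee can get 10 next round, worth 0.86 × 10 = 8.6 now, so the licensor offers 8.6, keeping 1.4.
Round 4 (the licensee proposes): the licensor can get 1.4 next round, worth 0.52 × 1.4 = 0.728 now, so the licensee offers 0.728, keeping 9.272.
Round 3 (the licensor proposes): the licensee can get 9.272 next round, worth 0.86 × 9.272 = 7.97392 now. The licensor offers 7.97392 and keeps 10 − 7.97392 = 2.02608.
Round 2 (the licensee proposes): the licensor can get 2.02608 next round, worth 0.52 × 2.02608 = 1.0535616 now; the licensee offers that and keeps 8.9464384.
Round 1 (the licensor proposes): the licensee can get 8.9464384 next round, worth 0.86 × 8.9464384 = 7.693937024 now; the licensor offers that and keeps 2.306062976.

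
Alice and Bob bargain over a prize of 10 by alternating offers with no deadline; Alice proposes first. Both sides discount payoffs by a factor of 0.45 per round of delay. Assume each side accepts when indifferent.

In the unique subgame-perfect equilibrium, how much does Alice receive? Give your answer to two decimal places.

Let x be Alice's share when Alice proposes and y be Bob's share when Bob proposes.
Bob accepts iff offered ≥ 0.45·y, so x = 10 − 0.45y. Symmetrically y = 10 − 0.45x.
Substituting: x = 10 − 0.45(10 − 0.45x), giving x(1 − 0.45·0.45) = 10(1 − 0.45).
So x = 10 × 0.55 / 0.7975 ≈ 6.8966, and Bob receives 10 − x ≈ 3.1034.

6.90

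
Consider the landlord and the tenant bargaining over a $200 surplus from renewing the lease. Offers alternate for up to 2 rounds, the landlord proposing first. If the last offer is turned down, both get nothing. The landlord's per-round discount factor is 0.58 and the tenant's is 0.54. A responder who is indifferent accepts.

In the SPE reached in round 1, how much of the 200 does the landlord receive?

92

Work backward from the last round.
Round 2 (the tenant proposes): the landlord will accept anything ≥ 0, so the tenant offers 0 and keeps 200.
Round 1 (the landlord proposes): the tenant can get 200 next round, worth 0.54 × 200 = 108 now; the landlord offers that and keeps 92.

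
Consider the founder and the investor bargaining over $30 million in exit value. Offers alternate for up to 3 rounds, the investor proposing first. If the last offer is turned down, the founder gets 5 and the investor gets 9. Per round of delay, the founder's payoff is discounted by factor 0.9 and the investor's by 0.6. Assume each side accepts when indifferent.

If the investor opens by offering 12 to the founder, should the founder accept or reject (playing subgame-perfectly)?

Reject

Round 3 (the investor proposes): the founder gets 5 if talks fail, so the investor offers 5 and keeps 25.
Round 2 (the founder proposes): the investor can get 25 next round, worth 0.6 × 25 = 15 now, so the founder offers 15, keeping 15.
So by rejecting in round 1, the founder gets 15 next round, worth 0.9 × 15 = 13.5 now.
Offer 12 < 13.5, so the founder rejects.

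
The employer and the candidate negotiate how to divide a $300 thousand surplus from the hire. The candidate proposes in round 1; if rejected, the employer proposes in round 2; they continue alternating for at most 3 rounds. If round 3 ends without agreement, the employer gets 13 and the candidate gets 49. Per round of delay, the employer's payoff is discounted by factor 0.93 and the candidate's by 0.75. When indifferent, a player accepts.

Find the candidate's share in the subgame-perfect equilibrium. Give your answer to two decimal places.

221.18

Round 3 (the candidate proposes): the employer gets 13 if talks fail, so the candidate offers 13 and keeps 287.
Round 2 (the employer proposes): the candidate can get 287 next round, worth 0.75 × 287 = 215.25 now, so the employer offers 215.25, keeping 84.75.
Round 1 (the candidate proposes): the employer can get 84.75 next round, worth 0.93 × 84.75 = 78.8175 now, so the candidate offers 78.8175, keeping 221.1825.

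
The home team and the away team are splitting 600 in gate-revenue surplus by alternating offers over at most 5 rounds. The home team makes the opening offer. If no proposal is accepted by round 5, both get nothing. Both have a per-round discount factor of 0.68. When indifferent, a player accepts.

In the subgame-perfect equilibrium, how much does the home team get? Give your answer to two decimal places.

409.07

Round 5 (the home team proposes): rejection yields 0 for the away team; the home team offers 0 and keeps 600.
Round 4 (the away team proposes): the home team can get 600 next round, worth 0.68 × 600 = 408 now; the away team offers that and keeps 192.
Round 3 (the home team proposes): the away team can get 192 next round, worth 0.68 × 192 = 130.56 now, so the home team offers 130.56, keeping 469.44.
Round 2 (the away team proposes): the home team can get 469.44 next round, worth 0.68 × 469.44 = 319.2192 now, so the away team offers 319.2192, keeping 280.7808.
Round 1 (the home team proposes): the away team can get 280.7808 next round, worth 0.68 × 280.7808 = 190.930944 now, so the home team offers 190.930944, keeping 409.069056.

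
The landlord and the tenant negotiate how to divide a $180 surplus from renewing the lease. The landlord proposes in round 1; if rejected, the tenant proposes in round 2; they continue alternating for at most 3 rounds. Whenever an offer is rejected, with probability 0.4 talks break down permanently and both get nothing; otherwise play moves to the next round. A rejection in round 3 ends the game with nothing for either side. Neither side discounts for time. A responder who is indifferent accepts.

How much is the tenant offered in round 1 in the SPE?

Round 3 (the landlord proposes): rejection yields 0 for the tenant; the landlord offers 0 and keeps 180.
Round 2 (the tenant proposes): rejecting gives the landlord an expected 0.6 × 180 = 108, so the tenant offers 108, keeping 72.
Round 1 (the landlord proposes): rejecting gives the tenant an expected 0.6 × 72 = 43.2. The landlord offers 43.2 and keeps 180 − 43.2 = 136.8.

43.2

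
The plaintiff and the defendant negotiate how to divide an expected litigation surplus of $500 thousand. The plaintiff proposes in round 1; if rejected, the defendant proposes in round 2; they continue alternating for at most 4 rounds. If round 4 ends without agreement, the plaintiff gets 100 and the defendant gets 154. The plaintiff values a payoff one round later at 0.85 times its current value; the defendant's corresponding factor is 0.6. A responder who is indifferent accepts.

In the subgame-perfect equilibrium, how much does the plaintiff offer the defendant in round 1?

167.4

Round 4 (the defendant proposes): the plaintiff gets 100 if talks fail, so the defendant offers 100 and keeps 400.
Round 3 (the plaintiff proposes): the defendant can get 400 next round, worth 0.6 × 400 = 240 now, so the plaintiff offers 240, keeping 260.
Round 2 (the defendant proposes): the plaintiff can get 260 next round, worth 0.85 × 260 = 221 now, so the defendant offers 221, keeping 279.
Round 1 (the plaintiff proposes): the defendant can get 279 next round, worth 0.6 × 279 = 167.4 now. The plaintiff offers 167.4 and keeps 500 − 167.4 = 332.6.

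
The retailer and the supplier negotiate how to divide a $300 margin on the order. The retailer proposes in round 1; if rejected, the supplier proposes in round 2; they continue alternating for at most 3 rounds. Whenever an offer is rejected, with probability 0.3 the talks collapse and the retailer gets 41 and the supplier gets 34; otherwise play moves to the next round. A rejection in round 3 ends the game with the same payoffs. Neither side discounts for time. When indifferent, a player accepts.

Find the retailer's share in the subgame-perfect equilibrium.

Round 3 (the retailer proposes): the supplier gets 34 if talks fail, so the retailer offers 34 and keeps 266.
Round 2 (the supplier proposes): rejecting gives the retailer an expected 0.7 × 266 + 0.3 × 41 = 198.5. The supplier offers 198.5 and keeps 300 − 198.5 = 101.5.
Round 1 (the retailer proposes): rejecting gives the supplier an expected 0.7 × 101.5 + 0.3 × 34 = 81.25. The retailer offers 81.25 and keeps 300 − 81.25 = 218.75.

218.75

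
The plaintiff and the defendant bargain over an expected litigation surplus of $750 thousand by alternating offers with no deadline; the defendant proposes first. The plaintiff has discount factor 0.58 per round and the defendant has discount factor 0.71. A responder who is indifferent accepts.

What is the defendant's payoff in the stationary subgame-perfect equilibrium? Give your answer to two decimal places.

Let x be the defendant's share when the defendant proposes and y be the plaintiff's share when the plaintiff proposes.
The plaintiff accepts iff offered ≥ 0.58·y, so x = 750 − 0.58y. Symmetrically y = 750 − 0.71x.
Substituting: x = 750 − 0.58(750 − 0.71x), giving x(1 − 0.71·0.58) = 750(1 − 0.58).
So x = 750 × 0.42 / 0.5882 ≈ 535.5321, and the plaintiff receives 750 − x ≈ 214.4679.

535.53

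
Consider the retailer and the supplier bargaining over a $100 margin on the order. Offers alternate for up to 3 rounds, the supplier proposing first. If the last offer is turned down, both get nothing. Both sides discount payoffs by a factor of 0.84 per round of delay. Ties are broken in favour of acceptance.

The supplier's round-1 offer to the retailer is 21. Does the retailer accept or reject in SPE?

Accept

Round 3 (the supplier proposes): the retailer will accept anything ≥ 0, so the supplier offers 0 and keeps 100.
Round 2 (the retailer proposes): the supplier can get 100 next round, worth 0.84 × 100 = 84 now. The retailer offers 84 and keeps 100 − 84 = 16.
So by rejecting in round 1, the retailer gets 16 next round, worth 0.84 × 16 = 13.44 now.
Offer 21 ≥ 13.44, so the retailer accepts.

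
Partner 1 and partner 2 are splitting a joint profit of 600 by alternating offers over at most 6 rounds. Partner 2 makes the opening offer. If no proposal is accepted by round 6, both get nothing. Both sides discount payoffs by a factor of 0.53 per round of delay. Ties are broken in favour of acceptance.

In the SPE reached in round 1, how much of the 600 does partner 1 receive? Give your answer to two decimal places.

Work backward from the last round.
Round 6 (partner 1 proposes): partner 2 will accept anything ≥ 0, so partner 1 offers 0 and keeps 600.
Round 5 (partner 2 proposes): partner 1 can get 600 next round, worth 0.53 × 600 = 318 now; partner 2 offers that and keeps 282.
Round 4 (partner 1 proposes): partner 2 can get 282 next round, worth 0.53 × 282 = 149.46 now. Partner 1 offers 149.46 and keeps 600 − 149.46 = 450.54.
Round 3 (partner 2 proposes): partner 1 can get 450.54 next round, worth 0.53 × 450.54 = 238.7862 now; partner 2 offers that and keeps 361.2138.
Round 2 (partner 1 proposes): partner 2 can get 361.2138 next round, worth 0.53 × 361.2138 = 191.443314 now. Partner 1 offers 191.443314 and keeps 600 − 191.443314 = 408.556686.
Round 1 (partner 2 proposes): partner 1 can get 408.556686 next round, worth 0.53 × 408.556686 = 216.53504358 now, so partner 2 offers 216.53504358, keeping 383.46495642.

216.54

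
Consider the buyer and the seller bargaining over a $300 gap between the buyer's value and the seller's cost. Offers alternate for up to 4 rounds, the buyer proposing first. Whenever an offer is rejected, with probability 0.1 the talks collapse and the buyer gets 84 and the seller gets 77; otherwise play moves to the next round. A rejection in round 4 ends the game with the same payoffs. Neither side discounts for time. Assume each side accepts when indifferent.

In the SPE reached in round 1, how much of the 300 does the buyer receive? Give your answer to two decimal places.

Round 4 (the seller proposes): the buyer gets 84 if talks fail, so the seller offers 84 and keeps 216.
Round 3 (the buyer proposes): rejecting gives the seller an expected 0.9 × 216 + 0.1 × 77 = 202.1, so the buyer offers 202.1, keeping 97.9.
Round 2 (the seller proposes): rejecting gives the buyer an expected 0.9 × 97.9 + 0.1 × 84 = 96.51, so the seller offers 96.51, keeping 203.49.
Round 1 (the buyer proposes): rejecting gives the seller an expected 0.9 × 203.49 + 0.1 × 77 = 190.841, so the buyer offers 190.841, keeping 109.159.

109.16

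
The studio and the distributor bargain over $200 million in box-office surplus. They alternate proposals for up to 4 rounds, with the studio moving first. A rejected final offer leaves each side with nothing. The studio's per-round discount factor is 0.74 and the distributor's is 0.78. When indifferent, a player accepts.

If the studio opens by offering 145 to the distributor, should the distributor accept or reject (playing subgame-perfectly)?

Accept

Round 4 (the distributor proposes): rejection yields 0 for the studio; the distributor offers 0 and keeps 200.
Round 3 (the studio proposes): the distributor can get 200 next round, worth 0.78 × 200 = 156 now. The studio offers 156 and keeps 200 − 156 = 44.
Round 2 (the distributor proposes): the studio can get 44 next round, worth 0.74 × 44 = 32.56 now; the distributor offers that and keeps 167.44.
So by rejecting in round 1, the distributor gets 167.44 next round, worth 0.78 × 167.44 = 130.6032 now.
Offer 145 ≥ 130.6032, so the distributor accepts.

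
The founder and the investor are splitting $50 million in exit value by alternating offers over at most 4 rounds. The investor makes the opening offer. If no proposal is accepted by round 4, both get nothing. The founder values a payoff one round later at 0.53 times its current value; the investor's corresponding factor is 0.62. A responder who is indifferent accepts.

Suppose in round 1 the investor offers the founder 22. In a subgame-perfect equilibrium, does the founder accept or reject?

Round 4 (the founder proposes): rejection yields 0 for the investor; the founder offers 0 and keeps 50.
Round 3 (the investor proposes): the founder can get 50 next round, worth 0.53 × 50 = 26.5 now, so the investor offers 26.5, keeping 23.5.
Round 2 (the founder proposes): the investor can get 23.5 next round, worth 0.62 × 23.5 = 14.57 now, so the founder offers 14.57, keeping 35.43.
So by rejecting in round 1, the founder gets 35.43 next round, worth 0.53 × 35.43 = 18.7779 now.
Offer 22 ≥ 18.7779, so the founder accepts.

Accept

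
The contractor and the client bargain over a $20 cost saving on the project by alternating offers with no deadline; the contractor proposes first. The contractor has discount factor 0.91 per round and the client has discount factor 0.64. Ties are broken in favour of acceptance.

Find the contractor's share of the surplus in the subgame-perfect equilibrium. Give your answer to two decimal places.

In a stationary SPE each proposer offers the other exactly their discounted continuation value.
If the contractor keeps x when proposing and the client keeps y when proposing, then x = 20 − 0.64y and y = 20 − 0.91x.
Solving: x = 20(1 − 0.64) / (1 − 0.91·0.64) = 7.2 / 0.4176 ≈ 17.2414.
The client gets 20 − 17.2414 ≈ 2.7586.

17.24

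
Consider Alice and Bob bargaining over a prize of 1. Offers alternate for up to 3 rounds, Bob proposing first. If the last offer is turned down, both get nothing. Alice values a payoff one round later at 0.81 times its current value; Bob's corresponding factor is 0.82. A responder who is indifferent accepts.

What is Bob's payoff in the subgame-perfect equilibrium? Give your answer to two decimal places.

Round 3 (Bob proposes): Alice will accept anything ≥ 0, so Bob offers 0 and keeps 1.
Round 2 (Alice proposes): Bob can get 1 next round, worth 0.82 × 1 = 0.82 now, so Alice offers 0.82, keeping 0.18.
Round 1 (Bob proposes): Alice can get 0.18 next round, worth 0.81 × 0.18 = 0.1458 now; Bob offers that and keeps 0.8542.

0.85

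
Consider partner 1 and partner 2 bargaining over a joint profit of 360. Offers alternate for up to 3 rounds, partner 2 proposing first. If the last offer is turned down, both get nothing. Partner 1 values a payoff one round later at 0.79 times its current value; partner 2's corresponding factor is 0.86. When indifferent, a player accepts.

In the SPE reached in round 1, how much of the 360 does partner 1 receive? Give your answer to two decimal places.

Work backward from the last round.
Round 3 (partner 2 proposes): partner 1 will accept anything ≥ 0, so partner 2 offers 0 and keeps 360.
Round 2 (partner 1 proposes): partner 2 can get 360 next round, worth 0.86 × 360 = 309.6 now; partner 1 offers that and keeps 50.4.
Round 1 (partner 2 proposes): partner 1 can get 50.4 next round, worth 0.79 × 50.4 = 39.816 now; partner 2 offers that and keeps 320.184.

39.82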